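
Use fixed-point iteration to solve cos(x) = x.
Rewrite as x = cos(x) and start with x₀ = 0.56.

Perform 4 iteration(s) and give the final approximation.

Equation: cos(x) = x
Fixed-point form: x = cos(x)
x₀ = 0.56

x_1 = g(0.560000) = 0.847255
x_2 = g(0.847255) = 0.662043
x_3 = g(0.662043) = 0.788738
x_4 = g(0.788738) = 0.704741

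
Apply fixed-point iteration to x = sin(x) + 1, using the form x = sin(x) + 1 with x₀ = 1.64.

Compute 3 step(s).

Equation: x = sin(x) + 1
Fixed-point form: x = sin(x) + 1
x₀ = 1.64

x_1 = g(1.640000) = 1.997606
x_2 = g(1.997606) = 1.910291
x_3 = g(1.910291) = 1.942923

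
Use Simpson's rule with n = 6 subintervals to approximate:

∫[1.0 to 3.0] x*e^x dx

f(x) = x*e^x
a = 1.0, b = 3.0, n = 6
h = (b - a)/n = 0.333333

Simpson's rule: (h/3)[f(x₀) + 4f(x₁) + 2f(x₂) + ... + f(xₙ)]

x_0 = 1.0000, f(x_0) = 2.718282, coefficient = 1
x_1 = 1.3333, f(x_1) = 5.058224, coefficient = 4
x_2 = 1.6667, f(x_2) = 8.824150, coefficient = 2
x_3 = 2.0000, f(x_3) = 14.778112, coefficient = 4
x_4 = 2.3333, f(x_4) = 24.061937, coefficient = 2
x_5 = 2.6667, f(x_5) = 38.378443, coefficient = 4
x_6 = 3.0000, f(x_6) = 60.256611, coefficient = 1

I ≈ (0.333333/3) × 361.606182 = 40.178465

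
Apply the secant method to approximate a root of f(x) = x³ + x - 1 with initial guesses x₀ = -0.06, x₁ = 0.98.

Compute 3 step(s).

f(x) = x³ + x - 1
x₀ = -0.06, x₁ = 0.98

Secant formula: x_{n+1} = x_n - f(x_n)(x_n - x_{n-1})/(f(x_n) - f(x_{n-1}))

Iteration 1:
  f(-0.060000) = -1.060216
  f(0.980000) = 0.921192
  x_2 = 0.980000 - 0.921192×(0.980000 - (-0.060000))/(0.921192 - (-1.060216))
       = 0.496485
Iteration 2:
  f(0.980000) = 0.921192
  f(0.496485) = -0.381132
  x_3 = 0.496485 - (-0.381132)×(0.496485 - 0.980000)/(-0.381132 - 0.921192)
       = 0.637989
Iteration 3:
  f(0.496485) = -0.381132
  f(0.637989) = -0.102331
  x_4 = 0.637989 - (-0.102331)×(0.637989 - 0.496485)/(-0.102331 - (-0.381132))
       = 0.689926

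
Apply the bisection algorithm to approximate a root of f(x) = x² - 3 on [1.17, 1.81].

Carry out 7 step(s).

f(x) = x² - 3
Initial interval: [1.17, 1.81]

Iteration 1:
  c_1 = (1.170000 + 1.810000)/2 = 1.490000
  f(c_1) = f(1.490000) = -0.779900
  f(a) × f(c) ≥ 0, new interval: [1.490000, 1.810000]
Iteration 2:
  c_2 = (1.490000 + 1.810000)/2 = 1.650000
  f(c_2) = f(1.650000) = -0.277500
  f(a) × f(c) ≥ 0, new interval: [1.650000, 1.810000]
Iteration 3:
  c_3 = (1.650000 + 1.810000)/2 = 1.730000
  f(c_3) = f(1.730000) = -0.007100
  f(a) × f(c) ≥ 0, new interval: [1.730000, 1.810000]
Iteration 4:
  c_4 = (1.730000 + 1.810000)/2 = 1.770000
  f(c_4) = f(1.770000) = 0.132900
  f(a) × f(c) < 0, new interval: [1.730000, 1.770000]
Iteration 5:
  c_5 = (1.730000 + 1.770000)/2 = 1.750000
  f(c_5) = f(1.750000) = 0.062500
  f(a) × f(c) < 0, new interval: [1.730000, 1.750000]
Iteration 6:
  c_6 = (1.730000 + 1.750000)/2 = 1.740000
  f(c_6) = f(1.740000) = 0.027600
  f(a) × f(c) < 0, new interval: [1.730000, 1.740000]
Iteration 7:
  c_7 = (1.730000 + 1.740000)/2 = 1.735000
  f(c_7) = f(1.735000) = 0.010225
  f(a) × f(c) < 0, new interval: [1.730000, 1.735000]

After 7 iteration(s), the approximation is c_7 = 1.735000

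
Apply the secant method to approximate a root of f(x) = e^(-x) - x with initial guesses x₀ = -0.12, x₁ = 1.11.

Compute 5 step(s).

f(x) = e^(-x) - x
x₀ = -0.12, x₁ = 1.11

Secant formula: x_{n+1} = x_n - f(x_n)(x_n - x_{n-1})/(f(x_n) - f(x_{n-1}))

Iteration 1:
  f(-0.120000) = 1.247497
  f(1.110000) = -0.780441
  x_2 = 1.110000 - (-0.780441)×(1.110000 - (-0.120000))/(-0.780441 - 1.247497)
       = 0.636641
Iteration 2:
  f(1.110000) = -0.780441
  f(0.636641) = -0.107575
  x_3 = 0.636641 - (-0.107575)×(0.636641 - 1.110000)/(-0.107575 - (-0.780441))
       = 0.560963
Iteration 3:
  f(0.636641) = -0.107575
  f(0.560963) = 0.009697
  x_4 = 0.560963 - 0.009697×(0.560963 - 0.636641)/(0.009697 - (-0.107575))
       = 0.567220
Iteration 4:
  f(0.560963) = 0.009697
  f(0.567220) = -0.000121
  x_5 = 0.567220 - (-0.000121)×(0.567220 - 0.560963)/(-0.000121 - 0.009697)
       = 0.567143
Iteration 5:
  f(0.567220) = -0.000121
  f(0.567143) = 0.000000
  x_6 = 0.567143 - 0.000000×(0.567143 - 0.567220)/(0.000000 - (-0.000121))
       = 0.567143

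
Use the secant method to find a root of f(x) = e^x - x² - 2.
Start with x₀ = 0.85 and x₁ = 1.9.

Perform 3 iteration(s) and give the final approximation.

f(x) = e^x - x² - 2
x₀ = 0.85, x₁ = 1.9

Secant formula: x_{n+1} = x_n - f(x_n)(x_n - x_{n-1})/(f(x_n) - f(x_{n-1}))

Iteration 1:
  f(0.850000) = -0.382853
  f(1.900000) = 1.075894
  x_2 = 1.900000 - 1.075894×(1.900000 - 0.850000)/(1.075894 - (-0.382853))
       = 1.125576
Iteration 2:
  f(1.900000) = 1.075894
  f(1.125576) = -0.184930
  x_3 = 1.125576 - (-0.184930)×(1.125576 - 1.900000)/(-0.184930 - 1.075894)
       = 1.239164
Iteration 3:
  f(1.125576) = -0.184930
  f(1.239164) = -0.082802
  x_4 = 1.239164 - (-0.082802)×(1.239164 - 1.125576)/(-0.082802 - (-0.184930))
       = 1.331257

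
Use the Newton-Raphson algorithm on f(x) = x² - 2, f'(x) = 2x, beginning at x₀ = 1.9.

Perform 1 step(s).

f(x) = x² - 2
f'(x) = 2x
x₀ = 1.9

Newton-Raphson formula: x_{n+1} = x_n - f(x_n)/f'(x_n)

Iteration 1:
  f(1.900000) = 1.610000
  f'(1.900000) = 3.800000
  x_1 = 1.900000 - 1.610000/3.800000 = 1.476316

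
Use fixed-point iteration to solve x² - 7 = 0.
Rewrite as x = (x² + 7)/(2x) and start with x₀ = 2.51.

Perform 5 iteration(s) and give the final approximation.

Equation: x² - 7 = 0
Fixed-point form: x = (x² + 7)/(2x)
x₀ = 2.51

x_1 = g(2.510000) = 2.649422
x_2 = g(2.649422) = 2.645754
x_3 = g(2.645754) = 2.645751
x_4 = g(2.645751) = 2.645751
x_5 = g(2.645751) = 2.645751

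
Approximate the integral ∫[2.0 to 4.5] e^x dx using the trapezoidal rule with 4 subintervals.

f(x) = e^x
a = 2.0, b = 4.5, n = 4
h = (b - a)/n = 0.625000

Trapezoidal rule: (h/2)[f(x₀) + 2f(x₁) + 2f(x₂) + ... + f(xₙ)]

x_0 = 2.0000, f(x_0) = 7.389056, coefficient = 1
x_1 = 2.6250, f(x_1) = 13.804574, coefficient = 2
x_2 = 3.2500, f(x_2) = 25.790340, coefficient = 2
x_3 = 3.8750, f(x_3) = 48.182698, coefficient = 2
x_4 = 4.5000, f(x_4) = 90.017131, coefficient = 1

I ≈ (0.625000/2) × 272.961412 = 85.300441
Exact value: 82.628075
Error: 2.672366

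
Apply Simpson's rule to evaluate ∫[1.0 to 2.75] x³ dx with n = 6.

f(x) = x³
a = 1.0, b = 2.75, n = 6
h = (b - a)/n = 0.291667

Simpson's rule: (h/3)[f(x₀) + 4f(x₁) + 2f(x₂) + ... + f(xₙ)]

x_0 = 1.0000, f(x_0) = 1.000000, coefficient = 1
x_1 = 1.2917, f(x_1) = 2.155020, coefficient = 4
x_2 = 1.5833, f(x_2) = 3.969329, coefficient = 2
x_3 = 1.8750, f(x_3) = 6.591797, coefficient = 4
x_4 = 2.1667, f(x_4) = 10.171296, coefficient = 2
x_5 = 2.4583, f(x_5) = 14.856698, coefficient = 4
x_6 = 2.7500, f(x_6) = 20.796875, coefficient = 1

I ≈ (0.291667/3) × 144.492188 = 14.047852
Exact value: 14.047852
Error: 0.000000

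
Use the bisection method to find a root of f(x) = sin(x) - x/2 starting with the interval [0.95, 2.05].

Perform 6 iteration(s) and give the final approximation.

f(x) = sin(x) - x/2
Initial interval: [0.95, 2.05]

Iteration 1:
  c_1 = (0.950000 + 2.050000)/2 = 1.500000
  f(c_1) = f(1.500000) = 0.247495
  f(a) × f(c) ≥ 0, new interval: [1.500000, 2.050000]
Iteration 2:
  c_2 = (1.500000 + 2.050000)/2 = 1.775000
  f(c_2) = f(1.775000) = 0.091723
  f(a) × f(c) ≥ 0, new interval: [1.775000, 2.050000]
Iteration 3:
  c_3 = (1.775000 + 2.050000)/2 = 1.912500
  f(c_3) = f(1.912500) = -0.014065
  f(a) × f(c) < 0, new interval: [1.775000, 1.912500]
Iteration 4:
  c_4 = (1.775000 + 1.912500)/2 = 1.843750
  f(c_4) = f(1.843750) = 0.041104
  f(a) × f(c) ≥ 0, new interval: [1.843750, 1.912500]
Iteration 5:
  c_5 = (1.843750 + 1.912500)/2 = 1.878125
  f(c_5) = f(1.878125) = 0.014083
  f(a) × f(c) ≥ 0, new interval: [1.878125, 1.912500]
Iteration 6:
  c_6 = (1.878125 + 1.912500)/2 = 1.895312
  f(c_6) = f(1.895312) = 0.000149
  f(a) × f(c) ≥ 0, new interval: [1.895312, 1.912500]

After 6 iteration(s), the approximation is c_6 = 1.895312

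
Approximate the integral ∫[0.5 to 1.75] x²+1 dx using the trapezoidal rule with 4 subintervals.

f(x) = x²+1
a = 0.5, b = 1.75, n = 4
h = (b - a)/n = 0.312500

Trapezoidal rule: (h/2)[f(x₀) + 2f(x₁) + 2f(x₂) + ... + f(xₙ)]

x_0 = 0.5000, f(x_0) = 1.250000, coefficient = 1
x_1 = 0.8125, f(x_1) = 1.660156, coefficient = 2
x_2 = 1.1250, f(x_2) = 2.265625, coefficient = 2
x_3 = 1.4375, f(x_3) = 3.066406, coefficient = 2
x_4 = 1.7500, f(x_4) = 4.062500, coefficient = 1

I ≈ (0.312500/2) × 19.296875 = 3.015137
Exact value: 2.994792
Error: 0.020345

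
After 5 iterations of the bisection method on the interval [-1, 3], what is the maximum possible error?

Bisection error bound: |error| ≤ (b-a)/2^n
|error| ≤ (3 - (-1))/2^5 = 4/2^5
|error| ≤ 0.1250000000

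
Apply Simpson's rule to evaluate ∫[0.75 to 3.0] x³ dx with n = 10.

f(x) = x³
a = 0.75, b = 3.0, n = 10
h = (b - a)/n = 0.225000

Simpson's rule: (h/3)[f(x₀) + 4f(x₁) + 2f(x₂) + ... + f(xₙ)]

x_0 = 0.7500, f(x_0) = 0.421875, coefficient = 1
x_1 = 0.9750, f(x_1) = 0.926859, coefficient = 4
x_2 = 1.2000, f(x_2) = 1.728000, coefficient = 2
x_3 = 1.4250, f(x_3) = 2.893641, coefficient = 4
x_4 = 1.6500, f(x_4) = 4.492125, coefficient = 2
x_5 = 1.8750, f(x_5) = 6.591797, coefficient = 4
x_6 = 2.1000, f(x_6) = 9.261000, coefficient = 2
x_7 = 2.3250, f(x_7) = 12.568078, coefficient = 4
x_8 = 2.5500, f(x_8) = 16.581375, coefficient = 2
x_9 = 2.7750, f(x_9) = 21.369234, coefficient = 4
x_10 = 3.0000, f(x_10) = 27.000000, coefficient = 1

I ≈ (0.225000/3) × 268.945312 = 20.170898
Exact value: 20.170898
Error: 0.000000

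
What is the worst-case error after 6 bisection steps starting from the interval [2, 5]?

Bisection error bound: |error| ≤ (b-a)/2^n
|error| ≤ (5 - 2)/2^6 = 3/2^6
|error| ≤ 0.0468750000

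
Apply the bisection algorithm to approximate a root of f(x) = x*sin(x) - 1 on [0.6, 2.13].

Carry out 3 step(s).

f(x) = x*sin(x) - 1
Initial interval: [0.6, 2.13]

Iteration 1:
  c_1 = (0.600000 + 2.130000)/2 = 1.365000
  f(c_1) = f(1.365000) = 0.336197
  f(a) × f(c) < 0, new interval: [0.600000, 1.365000]
Iteration 2:
  c_2 = (0.600000 + 1.365000)/2 = 0.982500
  f(c_2) = f(0.982500) = -0.182671
  f(a) × f(c) ≥ 0, new interval: [0.982500, 1.365000]
Iteration 3:
  c_3 = (0.982500 + 1.365000)/2 = 1.173750
  f(c_3) = f(1.173750) = 0.082441
  f(a) × f(c) < 0, new interval: [0.982500, 1.173750]

After 3 iteration(s), the approximation is c_3 = 1.173750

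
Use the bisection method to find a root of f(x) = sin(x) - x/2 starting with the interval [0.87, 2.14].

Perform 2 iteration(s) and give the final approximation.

f(x) = sin(x) - x/2
Initial interval: [0.87, 2.14]

Iteration 1:
  c_1 = (0.870000 + 2.140000)/2 = 1.505000
  f(c_1) = f(1.505000) = 0.245336
  f(a) × f(c) ≥ 0, new interval: [1.505000, 2.140000]
Iteration 2:
  c_2 = (1.505000 + 2.140000)/2 = 1.822500
  f(c_2) = f(1.822500) = 0.057240
  f(a) × f(c) ≥ 0, new interval: [1.822500, 2.140000]

After 2 iteration(s), the approximation is c_2 = 1.822500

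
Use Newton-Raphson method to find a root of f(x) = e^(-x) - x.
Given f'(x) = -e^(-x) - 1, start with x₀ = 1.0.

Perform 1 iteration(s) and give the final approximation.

f(x) = e^(-x) - x
f'(x) = -e^(-x) - 1
x₀ = 1.0

Newton-Raphson formula: x_{n+1} = x_n - f(x_n)/f'(x_n)

Iteration 1:
  f(1.000000) = -0.632121
  f'(1.000000) = -1.367879
  x_1 = 1.000000 - (-0.632121)/(-1.367879) = 0.537883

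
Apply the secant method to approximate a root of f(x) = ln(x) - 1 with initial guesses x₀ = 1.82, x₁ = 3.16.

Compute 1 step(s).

f(x) = ln(x) - 1
x₀ = 1.82, x₁ = 3.16

Secant formula: x_{n+1} = x_n - f(x_n)(x_n - x_{n-1})/(f(x_n) - f(x_{n-1}))

Iteration 1:
  f(1.820000) = -0.401163
  f(3.160000) = 0.150572
  x_2 = 3.160000 - 0.150572×(3.160000 - 1.820000)/(0.150572 - (-0.401163))
       = 2.794306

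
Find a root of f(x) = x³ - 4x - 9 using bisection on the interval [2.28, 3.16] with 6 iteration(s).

f(x) = x³ - 4x - 9
Initial interval: [2.28, 3.16]

Iteration 1:
  c_1 = (2.280000 + 3.160000)/2 = 2.720000
  f(c_1) = f(2.720000) = 0.243648
  f(a) × f(c) < 0, new interval: [2.280000, 2.720000]
Iteration 2:
  c_2 = (2.280000 + 2.720000)/2 = 2.500000
  f(c_2) = f(2.500000) = -3.375000
  f(a) × f(c) ≥ 0, new interval: [2.500000, 2.720000]
Iteration 3:
  c_3 = (2.500000 + 2.720000)/2 = 2.610000
  f(c_3) = f(2.610000) = -1.660419
  f(a) × f(c) ≥ 0, new interval: [2.610000, 2.720000]
Iteration 4:
  c_4 = (2.610000 + 2.720000)/2 = 2.665000
  f(c_4) = f(2.665000) = -0.732570
  f(a) × f(c) ≥ 0, new interval: [2.665000, 2.720000]
Iteration 5:
  c_5 = (2.665000 + 2.720000)/2 = 2.692500
  f(c_5) = f(2.692500) = -0.250570
  f(a) × f(c) ≥ 0, new interval: [2.692500, 2.720000]
Iteration 6:
  c_6 = (2.692500 + 2.720000)/2 = 2.706250
  f(c_6) = f(2.706250) = -0.004996
  f(a) × f(c) ≥ 0, new interval: [2.706250, 2.720000]

After 6 iteration(s), the approximation is c_6 = 2.706250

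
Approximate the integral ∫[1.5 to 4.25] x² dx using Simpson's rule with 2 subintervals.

f(x) = x²
a = 1.5, b = 4.25, n = 2
h = (b - a)/n = 1.375000

Simpson's rule: (h/3)[f(x₀) + 4f(x₁) + 2f(x₂) + ... + f(xₙ)]

x_0 = 1.5000, f(x_0) = 2.250000, coefficient = 1
x_1 = 2.8750, f(x_1) = 8.265625, coefficient = 4
x_2 = 4.2500, f(x_2) = 18.062500, coefficient = 1

I ≈ (1.375000/3) × 53.375000 = 24.463542
Exact value: 24.463542
Error: 0.000000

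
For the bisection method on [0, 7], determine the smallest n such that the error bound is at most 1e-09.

We need (b-a)/2^n ≤ 1e-09
(7 - 0)/2^n ≤ 1e-09
7/2^n ≤ 1e-09
2^n ≥ 7000000000
n ≥ log₂(7000000000) = 32.70
n ≥ 33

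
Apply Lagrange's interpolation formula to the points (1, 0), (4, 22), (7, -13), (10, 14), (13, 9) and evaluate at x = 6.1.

Lagrange interpolation formula:
P(x) = Σ yᵢ × Lᵢ(x)
where Lᵢ(x) = Π_{j≠i} (x - xⱼ)/(xᵢ - xⱼ)

L_0(6.1) = (6.1 - 4)/(1 - 4) × (6.1 - 7)/(1 - 7) × (6.1 - 10)/(1 - 10) × (6.1 - 13)/(1 - 13) = -0.026163
L_1(6.1) = (6.1 - 1)/(4 - 1) × (6.1 - 7)/(4 - 7) × (6.1 - 10)/(4 - 10) × (6.1 - 13)/(4 - 13) = 0.254150
L_2(6.1) = (6.1 - 1)/(7 - 1) × (6.1 - 4)/(7 - 4) × (6.1 - 10)/(7 - 10) × (6.1 - 13)/(7 - 13) = 0.889525
L_3(6.1) = (6.1 - 1)/(10 - 1) × (6.1 - 4)/(10 - 4) × (6.1 - 7)/(10 - 7) × (6.1 - 13)/(10 - 13) = -0.136850
L_4(6.1) = (6.1 - 1)/(13 - 1) × (6.1 - 4)/(13 - 4) × (6.1 - 7)/(13 - 7) × (6.1 - 10)/(13 - 10) = 0.019338

P(6.1) = 0×L_0(6.1) + 22×L_1(6.1) + (-13)×L_2(6.1) + 14×L_3(6.1) + 9×L_4(6.1)
P(6.1) = -7.714387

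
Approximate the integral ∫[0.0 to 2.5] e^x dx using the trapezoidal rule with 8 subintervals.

f(x) = e^x
a = 0.0, b = 2.5, n = 8
h = (b - a)/n = 0.312500

Trapezoidal rule: (h/2)[f(x₀) + 2f(x₁) + 2f(x₂) + ... + f(xₙ)]

x_0 = 0.0000, f(x_0) = 1.000000, coefficient = 1
x_1 = 0.3125, f(x_1) = 1.366838, coefficient = 2
x_2 = 0.6250, f(x_2) = 1.868246, coefficient = 2
x_3 = 0.9375, f(x_3) = 2.553589, coefficient = 2
x_4 = 1.2500, f(x_4) = 3.490343, coefficient = 2
x_5 = 1.5625, f(x_5) = 4.770733, coefficient = 2
x_6 = 1.8750, f(x_6) = 6.520819, coefficient = 2
x_7 = 2.1875, f(x_7) = 8.912903, coefficient = 2
x_8 = 2.5000, f(x_8) = 12.182494, coefficient = 1

I ≈ (0.312500/2) × 72.149437 = 11.273350
Exact value: 11.182494
Error: 0.090856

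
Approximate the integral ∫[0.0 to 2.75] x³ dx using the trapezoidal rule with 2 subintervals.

f(x) = x³
a = 0.0, b = 2.75, n = 2
h = (b - a)/n = 1.375000

Trapezoidal rule: (h/2)[f(x₀) + 2f(x₁) + 2f(x₂) + ... + f(xₙ)]

x_0 = 0.0000, f(x_0) = 0.000000, coefficient = 1
x_1 = 1.3750, f(x_1) = 2.599609, coefficient = 2
x_2 = 2.7500, f(x_2) = 20.796875, coefficient = 1

I ≈ (1.375000/2) × 25.996094 = 17.872314
Exact value: 14.297852
Error: 3.574463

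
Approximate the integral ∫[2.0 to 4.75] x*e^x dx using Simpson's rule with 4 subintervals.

f(x) = x*e^x
a = 2.0, b = 4.75, n = 4
h = (b - a)/n = 0.687500

Simpson's rule: (h/3)[f(x₀) + 4f(x₁) + 2f(x₂) + ... + f(xₙ)]

x_0 = 2.0000, f(x_0) = 14.778112, coefficient = 1
x_1 = 2.6875, f(x_1) = 39.492524, coefficient = 4
x_2 = 3.3750, f(x_2) = 98.631958, coefficient = 2
x_3 = 4.0625, f(x_3) = 236.110177, coefficient = 4
x_4 = 4.7500, f(x_4) = 549.025352, coefficient = 1

I ≈ (0.687500/3) × 1863.478184 = 427.047084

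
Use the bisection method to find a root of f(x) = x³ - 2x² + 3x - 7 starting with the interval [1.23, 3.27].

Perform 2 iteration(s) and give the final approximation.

f(x) = x³ - 2x² + 3x - 7
Initial interval: [1.23, 3.27]

Iteration 1:
  c_1 = (1.230000 + 3.270000)/2 = 2.250000
  f(c_1) = f(2.250000) = 1.015625
  f(a) × f(c) < 0, new interval: [1.230000, 2.250000]
Iteration 2:
  c_2 = (1.230000 + 2.250000)/2 = 1.740000
  f(c_2) = f(1.740000) = -2.567176
  f(a) × f(c) ≥ 0, new interval: [1.740000, 2.250000]

After 2 iteration(s), the approximation is c_2 = 1.740000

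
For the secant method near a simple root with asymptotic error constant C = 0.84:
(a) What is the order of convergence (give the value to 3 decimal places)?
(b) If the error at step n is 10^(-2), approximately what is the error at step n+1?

(a) Secant method has superlinear convergence with order φ = (1+√5)/2 ≈ 1.618.
    This means |e_{n+1}| ≈ C|e_n|^1.618.

(b) With |e_n| = 10^(-2) and C = 0.84:
    |e_{n+1}| ≈ 0.84 × (10^(-2))^1.618 = 0.84 × 10^(-3.24)

(a) ≈ 1.618 (golden ratio); (b) |e_{n+1}| ≈ 4.878e-04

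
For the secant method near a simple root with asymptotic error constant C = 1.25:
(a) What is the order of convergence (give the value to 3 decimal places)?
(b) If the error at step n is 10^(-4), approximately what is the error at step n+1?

(a) Secant method has superlinear convergence with order φ = (1+√5)/2 ≈ 1.618.
    This means |e_{n+1}| ≈ C|e_n|^1.618.

(b) With |e_n| = 10^(-4) and C = 1.25:
    |e_{n+1}| ≈ 1.25 × (10^(-4))^1.618 = 1.25 × 10^(-6.47)

(a) ≈ 1.618 (golden ratio); (b) |e_{n+1}| ≈ 4.215e-07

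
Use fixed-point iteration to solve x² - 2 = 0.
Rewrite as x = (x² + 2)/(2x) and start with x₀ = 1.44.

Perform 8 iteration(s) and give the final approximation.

Equation: x² - 2 = 0
Fixed-point form: x = (x² + 2)/(2x)
x₀ = 1.44

x_1 = g(1.440000) = 1.414444
x_2 = g(1.414444) = 1.414214
x_3 = g(1.414214) = 1.414214
x_4 = g(1.414214) = 1.414214
x_5 = g(1.414214) = 1.414214
x_6 = g(1.414214) = 1.414214
x_7 = g(1.414214) = 1.414214
x_8 = g(1.414214) = 1.414214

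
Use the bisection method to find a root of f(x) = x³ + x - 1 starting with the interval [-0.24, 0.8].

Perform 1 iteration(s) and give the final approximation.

f(x) = x³ + x - 1
Initial interval: [-0.24, 0.8]

Iteration 1:
  c_1 = (-0.240000 + 0.800000)/2 = 0.280000
  f(c_1) = f(0.280000) = -0.698048
  f(a) × f(c) ≥ 0, new interval: [0.280000, 0.800000]

After 1 iteration(s), the approximation is c_1 = 0.280000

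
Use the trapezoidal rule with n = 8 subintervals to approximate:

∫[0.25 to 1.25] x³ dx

f(x) = x³
a = 0.25, b = 1.25, n = 8
h = (b - a)/n = 0.125000

Trapezoidal rule: (h/2)[f(x₀) + 2f(x₁) + 2f(x₂) + ... + f(xₙ)]

x_0 = 0.2500, f(x_0) = 0.015625, coefficient = 1
x_1 = 0.3750, f(x_1) = 0.052734, coefficient = 2
x_2 = 0.5000, f(x_2) = 0.125000, coefficient = 2
x_3 = 0.6250, f(x_3) = 0.244141, coefficient = 2
x_4 = 0.7500, f(x_4) = 0.421875, coefficient = 2
x_5 = 0.8750, f(x_5) = 0.669922, coefficient = 2
x_6 = 1.0000, f(x_6) = 1.000000, coefficient = 2
x_7 = 1.1250, f(x_7) = 1.423828, coefficient = 2
x_8 = 1.2500, f(x_8) = 1.953125, coefficient = 1

I ≈ (0.125000/2) × 9.843750 = 0.615234
Exact value: 0.609375
Error: 0.005859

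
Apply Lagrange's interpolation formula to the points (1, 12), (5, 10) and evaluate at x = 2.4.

Lagrange interpolation formula:
P(x) = Σ yᵢ × Lᵢ(x)
where Lᵢ(x) = Π_{j≠i} (x - xⱼ)/(xᵢ - xⱼ)

L_0(2.4) = (2.4 - 5)/(1 - 5) = 0.650000
L_1(2.4) = (2.4 - 1)/(5 - 1) = 0.350000

P(2.4) = 12×L_0(2.4) + 10×L_1(2.4)
P(2.4) = 11.300000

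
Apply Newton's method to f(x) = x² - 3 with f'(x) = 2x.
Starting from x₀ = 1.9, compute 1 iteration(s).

f(x) = x² - 3
f'(x) = 2x
x₀ = 1.9

Newton-Raphson formula: x_{n+1} = x_n - f(x_n)/f'(x_n)

Iteration 1:
  f(1.900000) = 0.610000
  f'(1.900000) = 3.800000
  x_1 = 1.900000 - 0.610000/3.800000 = 1.739474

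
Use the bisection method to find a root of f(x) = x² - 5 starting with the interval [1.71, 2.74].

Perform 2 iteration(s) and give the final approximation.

f(x) = x² - 5
Initial interval: [1.71, 2.74]

Iteration 1:
  c_1 = (1.710000 + 2.740000)/2 = 2.225000
  f(c_1) = f(2.225000) = -0.049375
  f(a) × f(c) ≥ 0, new interval: [2.225000, 2.740000]
Iteration 2:
  c_2 = (2.225000 + 2.740000)/2 = 2.482500
  f(c_2) = f(2.482500) = 1.162806
  f(a) × f(c) < 0, new interval: [2.225000, 2.482500]

After 2 iteration(s), the approximation is c_2 = 2.482500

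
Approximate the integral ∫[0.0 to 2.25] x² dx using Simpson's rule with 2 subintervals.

f(x) = x²
a = 0.0, b = 2.25, n = 2
h = (b - a)/n = 1.125000

Simpson's rule: (h/3)[f(x₀) + 4f(x₁) + 2f(x₂) + ... + f(xₙ)]

x_0 = 0.0000, f(x_0) = 0.000000, coefficient = 1
x_1 = 1.1250, f(x_1) = 1.265625, coefficient = 4
x_2 = 2.2500, f(x_2) = 5.062500, coefficient = 1

I ≈ (1.125000/3) × 10.125000 = 3.796875
Exact value: 3.796875
Error: 0.000000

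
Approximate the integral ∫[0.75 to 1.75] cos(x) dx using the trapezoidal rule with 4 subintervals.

f(x) = cos(x)
a = 0.75, b = 1.75, n = 4
h = (b - a)/n = 0.250000

Trapezoidal rule: (h/2)[f(x₀) + 2f(x₁) + 2f(x₂) + ... + f(xₙ)]

x_0 = 0.7500, f(x_0) = 0.731689, coefficient = 1
x_1 = 1.0000, f(x_1) = 0.540302, coefficient = 2
x_2 = 1.2500, f(x_2) = 0.315322, coefficient = 2
x_3 = 1.5000, f(x_3) = 0.070737, coefficient = 2
x_4 = 1.7500, f(x_4) = -0.178246, coefficient = 1

I ≈ (0.250000/2) × 2.406167 = 0.300771
Exact value: 0.302347
Error: 0.001576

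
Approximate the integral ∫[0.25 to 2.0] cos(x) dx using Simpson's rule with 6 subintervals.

f(x) = cos(x)
a = 0.25, b = 2.0, n = 6
h = (b - a)/n = 0.291667

Simpson's rule: (h/3)[f(x₀) + 4f(x₁) + 2f(x₂) + ... + f(xₙ)]

x_0 = 0.2500, f(x_0) = 0.968912, coefficient = 1
x_1 = 0.5417, f(x_1) = 0.856851, coefficient = 4
x_2 = 0.8333, f(x_2) = 0.672412, coefficient = 2
x_3 = 1.1250, f(x_3) = 0.431177, coefficient = 4
x_4 = 1.4167, f(x_4) = 0.153520, coefficient = 2
x_5 = 1.7083, f(x_5) = -0.137104, coefficient = 4
x_6 = 2.0000, f(x_6) = -0.416147, coefficient = 1

I ≈ (0.291667/3) × 6.808324 = 0.661920
Exact value: 0.661893
Error: 0.000027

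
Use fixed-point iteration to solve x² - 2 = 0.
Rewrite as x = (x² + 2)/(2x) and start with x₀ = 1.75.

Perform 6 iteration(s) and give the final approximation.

Equation: x² - 2 = 0
Fixed-point form: x = (x² + 2)/(2x)
x₀ = 1.75

x_1 = g(1.750000) = 1.446429
x_2 = g(1.446429) = 1.414572
x_3 = g(1.414572) = 1.414214
x_4 = g(1.414214) = 1.414214
x_5 = g(1.414214) = 1.414214
x_6 = g(1.414214) = 1.414214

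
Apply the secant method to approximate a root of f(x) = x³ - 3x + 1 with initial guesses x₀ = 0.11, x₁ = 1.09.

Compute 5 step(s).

f(x) = x³ - 3x + 1
x₀ = 0.11, x₁ = 1.09

Secant formula: x_{n+1} = x_n - f(x_n)(x_n - x_{n-1})/(f(x_n) - f(x_{n-1}))

Iteration 1:
  f(0.110000) = 0.671331
  f(1.090000) = -0.974971
  x_2 = 1.090000 - (-0.974971)×(1.090000 - 0.110000)/(-0.974971 - 0.671331)
       = 0.509626
Iteration 2:
  f(1.090000) = -0.974971
  f(0.509626) = -0.396518
  x_3 = 0.509626 - (-0.396518)×(0.509626 - 1.090000)/(-0.396518 - (-0.974971))
       = 0.111791
Iteration 3:
  f(0.509626) = -0.396518
  f(0.111791) = 0.666024
  x_4 = 0.111791 - 0.666024×(0.111791 - 0.509626)/(0.666024 - (-0.396518))
       = 0.361162
Iteration 4:
  f(0.111791) = 0.666024
  f(0.361162) = -0.036378
  x_5 = 0.361162 - (-0.036378)×(0.361162 - 0.111791)/(-0.036378 - 0.666024)
       = 0.348247
Iteration 5:
  f(0.361162) = -0.036378
  f(0.348247) = -0.002508
  x_6 = 0.348247 - (-0.002508)×(0.348247 - 0.361162)/(-0.002508 - (-0.036378))
       = 0.347291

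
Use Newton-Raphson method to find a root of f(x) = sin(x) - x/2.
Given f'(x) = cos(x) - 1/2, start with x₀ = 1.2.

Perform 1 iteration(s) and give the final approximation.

f(x) = sin(x) - x/2
f'(x) = cos(x) - 1/2
x₀ = 1.2

Newton-Raphson formula: x_{n+1} = x_n - f(x_n)/f'(x_n)

Iteration 1:
  f(1.200000) = 0.332039
  f'(1.200000) = -0.137642
  x_1 = 1.200000 - 0.332039/(-0.137642) = 3.612334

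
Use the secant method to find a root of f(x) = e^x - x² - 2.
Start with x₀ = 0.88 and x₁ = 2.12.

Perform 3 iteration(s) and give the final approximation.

f(x) = e^x - x² - 2
x₀ = 0.88, x₁ = 2.12

Secant formula: x_{n+1} = x_n - f(x_n)(x_n - x_{n-1})/(f(x_n) - f(x_{n-1}))

Iteration 1:
  f(0.880000) = -0.363500
  f(2.120000) = 1.836737
  x_2 = 2.120000 - 1.836737×(2.120000 - 0.880000)/(1.836737 - (-0.363500))
       = 1.084860
Iteration 2:
  f(2.120000) = 1.836737
  f(1.084860) = -0.217896
  x_3 = 1.084860 - (-0.217896)×(1.084860 - 2.120000)/(-0.217896 - 1.836737)
       = 1.194637
Iteration 3:
  f(1.084860) = -0.217896
  f(1.194637) = -0.124798
  x_4 = 1.194637 - (-0.124798)×(1.194637 - 1.084860)/(-0.124798 - (-0.217896))
       = 1.341796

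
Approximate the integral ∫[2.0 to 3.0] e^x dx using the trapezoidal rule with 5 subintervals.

f(x) = e^x
a = 2.0, b = 3.0, n = 5
h = (b - a)/n = 0.200000

Trapezoidal rule: (h/2)[f(x₀) + 2f(x₁) + 2f(x₂) + ... + f(xₙ)]

x_0 = 2.0000, f(x_0) = 7.389056, coefficient = 1
x_1 = 2.2000, f(x_1) = 9.025013, coefficient = 2
x_2 = 2.4000, f(x_2) = 11.023176, coefficient = 2
x_3 = 2.6000, f(x_3) = 13.463738, coefficient = 2
x_4 = 2.8000, f(x_4) = 16.444647, coefficient = 2
x_5 = 3.0000, f(x_5) = 20.085537, coefficient = 1

I ≈ (0.200000/2) × 127.387742 = 12.738774
Exact value: 12.696481
Error: 0.042293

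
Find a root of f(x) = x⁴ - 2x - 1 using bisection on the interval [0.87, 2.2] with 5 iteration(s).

f(x) = x⁴ - 2x - 1
Initial interval: [0.87, 2.2]

Iteration 1:
  c_1 = (0.870000 + 2.200000)/2 = 1.535000
  f(c_1) = f(1.535000) = 1.481796
  f(a) × f(c) < 0, new interval: [0.870000, 1.535000]
Iteration 2:
  c_2 = (0.870000 + 1.535000)/2 = 1.202500
  f(c_2) = f(1.202500) = -1.314066
  f(a) × f(c) ≥ 0, new interval: [1.202500, 1.535000]
Iteration 3:
  c_3 = (1.202500 + 1.535000)/2 = 1.368750
  f(c_3) = f(1.368750) = -0.227586
  f(a) × f(c) ≥ 0, new interval: [1.368750, 1.535000]
Iteration 4:
  c_4 = (1.368750 + 1.535000)/2 = 1.451875
  f(c_4) = f(1.451875) = 0.539665
  f(a) × f(c) < 0, new interval: [1.368750, 1.451875]
Iteration 5:
  c_5 = (1.368750 + 1.451875)/2 = 1.410313
  f(c_5) = f(1.410313) = 0.135422
  f(a) × f(c) < 0, new interval: [1.368750, 1.410313]

After 5 iteration(s), the approximation is c_5 = 1.410313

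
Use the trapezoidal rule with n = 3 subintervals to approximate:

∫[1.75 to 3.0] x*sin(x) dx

f(x) = x*sin(x)
a = 1.75, b = 3.0, n = 3
h = (b - a)/n = 0.416667

Trapezoidal rule: (h/2)[f(x₀) + 2f(x₁) + 2f(x₂) + ... + f(xₙ)]

x_0 = 1.7500, f(x_0) = 1.721975, coefficient = 1
x_1 = 2.1667, f(x_1) = 1.793264, coefficient = 2
x_2 = 2.5833, f(x_2) = 1.368419, coefficient = 2
x_3 = 3.0000, f(x_3) = 0.423360, coefficient = 1

I ≈ (0.416667/2) × 8.468702 = 1.764313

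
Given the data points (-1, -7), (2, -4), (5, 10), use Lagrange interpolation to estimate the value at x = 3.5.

Lagrange interpolation formula:
P(x) = Σ yᵢ × Lᵢ(x)
where Lᵢ(x) = Π_{j≠i} (x - xⱼ)/(xᵢ - xⱼ)

L_0(3.5) = (3.5 - 2)/(-1 - 2) × (3.5 - 5)/(-1 - 5) = -0.125000
L_1(3.5) = (3.5 - (-1))/(2 - (-1)) × (3.5 - 5)/(2 - 5) = 0.750000
L_2(3.5) = (3.5 - (-1))/(5 - (-1)) × (3.5 - 2)/(5 - 2) = 0.375000

P(3.5) = (-7)×L_0(3.5) + (-4)×L_1(3.5) + 10×L_2(3.5)
P(3.5) = 1.625000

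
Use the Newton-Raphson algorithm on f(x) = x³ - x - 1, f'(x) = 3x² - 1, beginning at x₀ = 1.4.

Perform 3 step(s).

f(x) = x³ - x - 1
f'(x) = 3x² - 1
x₀ = 1.4

Newton-Raphson formula: x_{n+1} = x_n - f(x_n)/f'(x_n)

Iteration 1:
  f(1.400000) = 0.344000
  f'(1.400000) = 4.880000
  x_1 = 1.400000 - 0.344000/4.880000 = 1.329508
Iteration 2:
  f(1.329508) = 0.020520
  f'(1.329508) = 4.302776
  x_2 = 1.329508 - 0.020520/4.302776 = 1.324739
Iteration 3:
  f(1.324739) = 0.000091
  f'(1.324739) = 4.264802
  x_3 = 1.324739 - 0.000091/4.264802 = 1.324718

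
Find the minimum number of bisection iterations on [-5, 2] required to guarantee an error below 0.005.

We need (b-a)/2^n ≤ 0.005
(2 - (-5))/2^n ≤ 0.005
7/2^n ≤ 0.005
2^n ≥ 1400
n ≥ log₂(1400) = 10.45
n ≥ 11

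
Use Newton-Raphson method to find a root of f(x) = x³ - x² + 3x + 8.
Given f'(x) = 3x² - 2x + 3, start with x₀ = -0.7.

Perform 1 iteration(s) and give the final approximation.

f(x) = x³ - x² + 3x + 8
f'(x) = 3x² - 2x + 3
x₀ = -0.7

Newton-Raphson formula: x_{n+1} = x_n - f(x_n)/f'(x_n)

Iteration 1:
  f(-0.700000) = 5.067000
  f'(-0.700000) = 5.870000
  x_1 = -0.700000 - 5.067000/5.870000 = -1.563203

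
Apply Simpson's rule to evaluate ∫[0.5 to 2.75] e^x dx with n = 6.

f(x) = e^x
a = 0.5, b = 2.75, n = 6
h = (b - a)/n = 0.375000

Simpson's rule: (h/3)[f(x₀) + 4f(x₁) + 2f(x₂) + ... + f(xₙ)]

x_0 = 0.5000, f(x_0) = 1.648721, coefficient = 1
x_1 = 0.8750, f(x_1) = 2.398875, coefficient = 4
x_2 = 1.2500, f(x_2) = 3.490343, coefficient = 2
x_3 = 1.6250, f(x_3) = 5.078419, coefficient = 4
x_4 = 2.0000, f(x_4) = 7.389056, coefficient = 2
x_5 = 2.3750, f(x_5) = 10.751013, coefficient = 4
x_6 = 2.7500, f(x_6) = 15.642632, coefficient = 1

I ≈ (0.375000/3) × 111.963381 = 13.995423
Exact value: 13.993911
Error: 0.001512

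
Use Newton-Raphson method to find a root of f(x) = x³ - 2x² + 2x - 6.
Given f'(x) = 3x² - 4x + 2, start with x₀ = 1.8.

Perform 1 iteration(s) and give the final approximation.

f(x) = x³ - 2x² + 2x - 6
f'(x) = 3x² - 4x + 2
x₀ = 1.8

Newton-Raphson formula: x_{n+1} = x_n - f(x_n)/f'(x_n)

Iteration 1:
  f(1.800000) = -3.048000
  f'(1.800000) = 4.520000
  x_1 = 1.800000 - (-3.048000)/4.520000 = 2.474336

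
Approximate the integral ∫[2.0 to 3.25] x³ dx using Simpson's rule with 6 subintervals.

f(x) = x³
a = 2.0, b = 3.25, n = 6
h = (b - a)/n = 0.208333

Simpson's rule: (h/3)[f(x₀) + 4f(x₁) + 2f(x₂) + ... + f(xₙ)]

x_0 = 2.0000, f(x_0) = 8.000000, coefficient = 1
x_1 = 2.2083, f(x_1) = 10.769459, coefficient = 4
x_2 = 2.4167, f(x_2) = 14.114005, coefficient = 2
x_3 = 2.6250, f(x_3) = 18.087891, coefficient = 4
x_4 = 2.8333, f(x_4) = 22.745370, coefficient = 2
x_5 = 3.0417, f(x_5) = 28.140697, coefficient = 4
x_6 = 3.2500, f(x_6) = 34.328125, coefficient = 1

I ≈ (0.208333/3) × 344.039063 = 23.891602
Exact value: 23.891602
Error: 0.000000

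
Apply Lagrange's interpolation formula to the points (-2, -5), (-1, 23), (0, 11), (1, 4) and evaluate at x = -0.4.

Lagrange interpolation formula:
P(x) = Σ yᵢ × Lᵢ(x)
where Lᵢ(x) = Π_{j≠i} (x - xⱼ)/(xᵢ - xⱼ)

L_0(-0.4) = (-0.4 - (-1))/(-2 - (-1)) × (-0.4 - 0)/(-2 - 0) × (-0.4 - 1)/(-2 - 1) = -0.056000
L_1(-0.4) = (-0.4 - (-2))/(-1 - (-2)) × (-0.4 - 0)/(-1 - 0) × (-0.4 - 1)/(-1 - 1) = 0.448000
L_2(-0.4) = (-0.4 - (-2))/(0 - (-2)) × (-0.4 - (-1))/(0 - (-1)) × (-0.4 - 1)/(0 - 1) = 0.672000
L_3(-0.4) = (-0.4 - (-2))/(1 - (-2)) × (-0.4 - (-1))/(1 - (-1)) × (-0.4 - 0)/(1 - 0) = -0.064000

P(-0.4) = (-5)×L_0(-0.4) + 23×L_1(-0.4) + 11×L_2(-0.4) + 4×L_3(-0.4)
P(-0.4) = 17.720000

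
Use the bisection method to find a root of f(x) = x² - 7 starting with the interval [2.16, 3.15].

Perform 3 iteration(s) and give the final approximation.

f(x) = x² - 7
Initial interval: [2.16, 3.15]

Iteration 1:
  c_1 = (2.160000 + 3.150000)/2 = 2.655000
  f(c_1) = f(2.655000) = 0.049025
  f(a) × f(c) < 0, new interval: [2.160000, 2.655000]
Iteration 2:
  c_2 = (2.160000 + 2.655000)/2 = 2.407500
  f(c_2) = f(2.407500) = -1.203944
  f(a) × f(c) ≥ 0, new interval: [2.407500, 2.655000]
Iteration 3:
  c_3 = (2.407500 + 2.655000)/2 = 2.531250
  f(c_3) = f(2.531250) = -0.592773
  f(a) × f(c) ≥ 0, new interval: [2.531250, 2.655000]

After 3 iteration(s), the approximation is c_3 = 2.531250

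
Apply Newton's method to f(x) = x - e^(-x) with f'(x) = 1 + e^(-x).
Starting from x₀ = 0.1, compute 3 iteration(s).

f(x) = x - e^(-x)
f'(x) = 1 + e^(-x)
x₀ = 0.1

Newton-Raphson formula: x_{n+1} = x_n - f(x_n)/f'(x_n)

Iteration 1:
  f(0.100000) = -0.804837
  f'(0.100000) = 1.904837
  x_1 = 0.100000 - (-0.804837)/1.904837 = 0.522523
Iteration 2:
  f(0.522523) = -0.070500
  f'(0.522523) = 1.593023
  x_2 = 0.522523 - (-0.070500)/1.593023 = 0.566778
Iteration 3:
  f(0.566778) = -0.000572
  f'(0.566778) = 1.567350
  x_3 = 0.566778 - (-0.000572)/1.567350 = 0.567143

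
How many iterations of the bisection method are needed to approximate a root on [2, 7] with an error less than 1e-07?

We need (b-a)/2^n ≤ 1e-07
(7 - 2)/2^n ≤ 1e-07
5/2^n ≤ 1e-07
2^n ≥ 50000000
n ≥ log₂(50000000) = 25.58
n ≥ 26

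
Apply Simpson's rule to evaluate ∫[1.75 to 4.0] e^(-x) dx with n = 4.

f(x) = e^(-x)
a = 1.75, b = 4.0, n = 4
h = (b - a)/n = 0.562500

Simpson's rule: (h/3)[f(x₀) + 4f(x₁) + 2f(x₂) + ... + f(xₙ)]

x_0 = 1.7500, f(x_0) = 0.173774, coefficient = 1
x_1 = 2.3125, f(x_1) = 0.099013, coefficient = 4
x_2 = 2.8750, f(x_2) = 0.056416, coefficient = 2
x_3 = 3.4375, f(x_3) = 0.032145, coefficient = 4
x_4 = 4.0000, f(x_4) = 0.018316, coefficient = 1

I ≈ (0.562500/3) × 0.829555 = 0.155542
Exact value: 0.155458
Error: 0.000083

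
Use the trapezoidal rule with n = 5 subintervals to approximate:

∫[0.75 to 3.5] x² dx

f(x) = x²
a = 0.75, b = 3.5, n = 5
h = (b - a)/n = 0.550000

Trapezoidal rule: (h/2)[f(x₀) + 2f(x₁) + 2f(x₂) + ... + f(xₙ)]

x_0 = 0.7500, f(x_0) = 0.562500, coefficient = 1
x_1 = 1.3000, f(x_1) = 1.690000, coefficient = 2
x_2 = 1.8500, f(x_2) = 3.422500, coefficient = 2
x_3 = 2.4000, f(x_3) = 5.760000, coefficient = 2
x_4 = 2.9500, f(x_4) = 8.702500, coefficient = 2
x_5 = 3.5000, f(x_5) = 12.250000, coefficient = 1

I ≈ (0.550000/2) × 51.962500 = 14.289688
Exact value: 14.151042
Error: 0.138646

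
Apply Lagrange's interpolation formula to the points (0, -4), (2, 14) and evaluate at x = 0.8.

Lagrange interpolation formula:
P(x) = Σ yᵢ × Lᵢ(x)
where Lᵢ(x) = Π_{j≠i} (x - xⱼ)/(xᵢ - xⱼ)

L_0(0.8) = (0.8 - 2)/(0 - 2) = 0.600000
L_1(0.8) = (0.8 - 0)/(2 - 0) = 0.400000

P(0.8) = (-4)×L_0(0.8) + 14×L_1(0.8)
P(0.8) = 3.200000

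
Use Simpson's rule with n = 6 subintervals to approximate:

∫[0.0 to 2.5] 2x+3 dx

f(x) = 2x+3
a = 0.0, b = 2.5, n = 6
h = (b - a)/n = 0.416667

Simpson's rule: (h/3)[f(x₀) + 4f(x₁) + 2f(x₂) + ... + f(xₙ)]

x_0 = 0.0000, f(x_0) = 3.000000, coefficient = 1
x_1 = 0.4167, f(x_1) = 3.833333, coefficient = 4
x_2 = 0.8333, f(x_2) = 4.666667, coefficient = 2
x_3 = 1.2500, f(x_3) = 5.500000, coefficient = 4
x_4 = 1.6667, f(x_4) = 6.333333, coefficient = 2
x_5 = 2.0833, f(x_5) = 7.166667, coefficient = 4
x_6 = 2.5000, f(x_6) = 8.000000, coefficient = 1

I ≈ (0.416667/3) × 99.000000 = 13.750000
Exact value: 13.750000
Error: 0.000000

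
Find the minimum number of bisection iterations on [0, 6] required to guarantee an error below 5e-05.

We need (b-a)/2^n ≤ 5e-05
(6 - 0)/2^n ≤ 5e-05
6/2^n ≤ 5e-05
2^n ≥ 120000
n ≥ log₂(120000) = 16.87
n ≥ 17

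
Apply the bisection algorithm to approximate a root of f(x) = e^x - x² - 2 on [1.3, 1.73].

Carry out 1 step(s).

f(x) = e^x - x² - 2
Initial interval: [1.3, 1.73]

Iteration 1:
  c_1 = (1.300000 + 1.730000)/2 = 1.515000
  f(c_1) = f(1.515000) = 0.254196
  f(a) × f(c) < 0, new interval: [1.300000, 1.515000]

After 1 iteration(s), the approximation is c_1 = 1.515000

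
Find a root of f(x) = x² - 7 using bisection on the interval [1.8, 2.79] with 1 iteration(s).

f(x) = x² - 7
Initial interval: [1.8, 2.79]

Iteration 1:
  c_1 = (1.800000 + 2.790000)/2 = 2.295000
  f(c_1) = f(2.295000) = -1.732975
  f(a) × f(c) ≥ 0, new interval: [2.295000, 2.790000]

After 1 iteration(s), the approximation is c_1 = 2.295000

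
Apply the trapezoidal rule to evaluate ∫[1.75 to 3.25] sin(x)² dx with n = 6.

f(x) = sin(x)²
a = 1.75, b = 3.25, n = 6
h = (b - a)/n = 0.250000

Trapezoidal rule: (h/2)[f(x₀) + 2f(x₁) + 2f(x₂) + ... + f(xₙ)]

x_0 = 1.7500, f(x_0) = 0.968228, coefficient = 1
x_1 = 2.0000, f(x_1) = 0.826822, coefficient = 2
x_2 = 2.2500, f(x_2) = 0.605398, coefficient = 2
x_3 = 2.5000, f(x_3) = 0.358169, coefficient = 2
x_4 = 2.7500, f(x_4) = 0.145665, coefficient = 2
x_5 = 3.0000, f(x_5) = 0.019915, coefficient = 2
x_6 = 3.2500, f(x_6) = 0.011706, coefficient = 1

I ≈ (0.250000/2) × 4.891872 = 0.611484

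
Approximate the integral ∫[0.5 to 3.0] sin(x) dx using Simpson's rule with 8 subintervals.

f(x) = sin(x)
a = 0.5, b = 3.0, n = 8
h = (b - a)/n = 0.312500

Simpson's rule: (h/3)[f(x₀) + 4f(x₁) + 2f(x₂) + ... + f(xₙ)]

x_0 = 0.5000, f(x_0) = 0.479426, coefficient = 1
x_1 = 0.8125, f(x_1) = 0.726009, coefficient = 4
x_2 = 1.1250, f(x_2) = 0.902268, coefficient = 2
x_3 = 1.4375, f(x_3) = 0.991129, coefficient = 4
x_4 = 1.7500, f(x_4) = 0.983986, coefficient = 2
x_5 = 2.0625, f(x_5) = 0.881530, coefficient = 4
x_6 = 2.3750, f(x_6) = 0.693685, coefficient = 2
x_7 = 2.6875, f(x_7) = 0.438647, coefficient = 4
x_8 = 3.0000, f(x_8) = 0.141120, coefficient = 1

I ≈ (0.312500/3) × 17.929682 = 1.867675
Exact value: 1.867575
Error: 0.000100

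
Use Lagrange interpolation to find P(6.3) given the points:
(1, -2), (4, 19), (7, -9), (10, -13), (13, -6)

Lagrange interpolation formula:
P(x) = Σ yᵢ × Lᵢ(x)
where Lᵢ(x) = Π_{j≠i} (x - xⱼ)/(xᵢ - xⱼ)

L_0(6.3) = (6.3 - 4)/(1 - 4) × (6.3 - 7)/(1 - 7) × (6.3 - 10)/(1 - 10) × (6.3 - 13)/(1 - 13) = -0.020531
L_1(6.3) = (6.3 - 1)/(4 - 1) × (6.3 - 7)/(4 - 7) × (6.3 - 10)/(4 - 10) × (6.3 - 13)/(4 - 13) = 0.189241
L_2(6.3) = (6.3 - 1)/(7 - 1) × (6.3 - 4)/(7 - 4) × (6.3 - 10)/(7 - 10) × (6.3 - 13)/(7 - 13) = 0.932685
L_3(6.3) = (6.3 - 1)/(10 - 1) × (6.3 - 4)/(10 - 4) × (6.3 - 7)/(10 - 7) × (6.3 - 13)/(10 - 13) = -0.117636
L_4(6.3) = (6.3 - 1)/(13 - 1) × (6.3 - 4)/(13 - 4) × (6.3 - 7)/(13 - 7) × (6.3 - 10)/(13 - 10) = 0.016241

P(6.3) = (-2)×L_0(6.3) + 19×L_1(6.3) + (-9)×L_2(6.3) + (-13)×L_3(6.3) + (-6)×L_4(6.3)
P(6.3) = -3.325714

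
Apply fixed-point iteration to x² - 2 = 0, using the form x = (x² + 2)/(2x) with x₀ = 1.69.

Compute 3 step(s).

Equation: x² - 2 = 0
Fixed-point form: x = (x² + 2)/(2x)
x₀ = 1.69

x_1 = g(1.690000) = 1.436716
x_2 = g(1.436716) = 1.414390
x_3 = g(1.414390) = 1.414214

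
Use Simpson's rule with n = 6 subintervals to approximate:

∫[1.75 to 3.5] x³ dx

f(x) = x³
a = 1.75, b = 3.5, n = 6
h = (b - a)/n = 0.291667

Simpson's rule: (h/3)[f(x₀) + 4f(x₁) + 2f(x₂) + ... + f(xₙ)]

x_0 = 1.7500, f(x_0) = 5.359375, coefficient = 1
x_1 = 2.0417, f(x_1) = 8.510489, coefficient = 4
x_2 = 2.3333, f(x_2) = 12.703704, coefficient = 2
x_3 = 2.6250, f(x_3) = 18.087891, coefficient = 4
x_4 = 2.9167, f(x_4) = 24.811921, coefficient = 2
x_5 = 3.2083, f(x_5) = 33.024667, coefficient = 4
x_6 = 3.5000, f(x_6) = 42.875000, coefficient = 1

I ≈ (0.291667/3) × 361.757812 = 35.170898
Exact value: 35.170898
Error: 0.000000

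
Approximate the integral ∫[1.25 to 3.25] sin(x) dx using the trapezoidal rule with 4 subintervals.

f(x) = sin(x)
a = 1.25, b = 3.25, n = 4
h = (b - a)/n = 0.500000

Trapezoidal rule: (h/2)[f(x₀) + 2f(x₁) + 2f(x₂) + ... + f(xₙ)]

x_0 = 1.2500, f(x_0) = 0.948985, coefficient = 1
x_1 = 1.7500, f(x_1) = 0.983986, coefficient = 2
x_2 = 2.2500, f(x_2) = 0.778073, coefficient = 2
x_3 = 2.7500, f(x_3) = 0.381661, coefficient = 2
x_4 = 3.2500, f(x_4) = -0.108195, coefficient = 1

I ≈ (0.500000/2) × 5.128230 = 1.282057
Exact value: 1.309452
Error: 0.027395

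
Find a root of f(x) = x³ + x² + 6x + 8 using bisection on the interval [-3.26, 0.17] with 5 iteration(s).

f(x) = x³ + x² + 6x + 8
Initial interval: [-3.26, 0.17]

Iteration 1:
  c_1 = (-3.260000 + 0.170000)/2 = -1.545000
  f(c_1) = f(-1.545000) = -2.570929
  f(a) × f(c) ≥ 0, new interval: [-1.545000, 0.170000]
Iteration 2:
  c_2 = (-1.545000 + 0.170000)/2 = -0.687500
  f(c_2) = f(-0.687500) = 4.022705
  f(a) × f(c) < 0, new interval: [-1.545000, -0.687500]
Iteration 3:
  c_3 = (-1.545000 + (-0.687500))/2 = -1.116250
  f(c_3) = f(-1.116250) = 1.157651
  f(a) × f(c) < 0, new interval: [-1.545000, -1.116250]
Iteration 4:
  c_4 = (-1.545000 + (-1.116250))/2 = -1.330625
  f(c_4) = f(-1.330625) = -0.569142
  f(a) × f(c) ≥ 0, new interval: [-1.330625, -1.116250]
Iteration 5:
  c_5 = (-1.330625 + (-1.116250))/2 = -1.223437
  f(c_5) = f(-1.223437) = 0.324934
  f(a) × f(c) < 0, new interval: [-1.330625, -1.223437]

After 5 iteration(s), the approximation is c_5 = -1.223437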